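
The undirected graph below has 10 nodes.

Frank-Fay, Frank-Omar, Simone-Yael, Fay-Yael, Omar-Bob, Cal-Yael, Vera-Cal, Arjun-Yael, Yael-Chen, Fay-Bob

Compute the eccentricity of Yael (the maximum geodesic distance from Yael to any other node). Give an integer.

3

Distances from Yael: Arjun:1, Bob:2, Cal:1, Chen:1, Fay:1, Frank:2, Omar:3, Simone:1, Vera:2.
The largest is 3 (to Omar), so the eccentricity of Yael is 3.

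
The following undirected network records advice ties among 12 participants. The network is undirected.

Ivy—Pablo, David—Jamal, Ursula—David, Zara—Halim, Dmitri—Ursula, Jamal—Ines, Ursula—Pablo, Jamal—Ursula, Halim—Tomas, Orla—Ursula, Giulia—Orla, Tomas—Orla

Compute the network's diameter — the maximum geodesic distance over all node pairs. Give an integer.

6

Eccentricity of each node (its greatest distance to any other): David:5, Dmitri:5, Giulia:4, Halim:5, Ines:6, Ivy:6, Jamal:5, Orla:3, Pablo:5, Tomas:4, Ursula:4, Zara:6.
The maximum eccentricity is 6, realized for instance by the pair Zara–Ivy via Zara – Halim – Tomas – Orla – Ursula – Pablo – Ivy. So the diameter is 6.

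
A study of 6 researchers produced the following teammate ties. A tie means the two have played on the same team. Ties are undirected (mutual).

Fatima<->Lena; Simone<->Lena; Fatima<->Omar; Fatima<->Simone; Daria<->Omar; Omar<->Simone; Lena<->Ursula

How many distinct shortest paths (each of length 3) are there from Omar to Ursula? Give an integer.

The shortest distance is 3. The length-3 paths are: Omar–Simone–Lena–Ursula; Omar–Fatima–Lena–Ursula.
That gives 2 distinct shortest paths.

2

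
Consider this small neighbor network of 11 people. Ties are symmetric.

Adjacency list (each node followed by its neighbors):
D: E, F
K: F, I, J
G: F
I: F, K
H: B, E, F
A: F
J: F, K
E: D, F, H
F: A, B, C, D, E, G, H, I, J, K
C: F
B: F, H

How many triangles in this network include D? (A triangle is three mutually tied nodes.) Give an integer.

D's neighbors: E and F.
Neighbor pairs that are themselves tied: D–E–F. Each forms one triangle with D, for 1 in total.

1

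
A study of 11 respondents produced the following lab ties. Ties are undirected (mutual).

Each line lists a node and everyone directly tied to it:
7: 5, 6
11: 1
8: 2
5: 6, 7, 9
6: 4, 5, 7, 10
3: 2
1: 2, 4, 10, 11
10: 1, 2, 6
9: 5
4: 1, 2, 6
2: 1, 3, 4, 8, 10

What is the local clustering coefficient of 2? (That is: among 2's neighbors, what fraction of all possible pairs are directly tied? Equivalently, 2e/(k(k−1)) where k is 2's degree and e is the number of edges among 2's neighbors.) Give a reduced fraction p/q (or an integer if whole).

2's neighbors: 1, 3, 4, 8, and 10 (k = 5).
Possible neighbor pairs: C(5,2) = 10. Edges among them: 1–4, 1–10 → e = 2.
Clustering(2) = 2/10 = 1/5.

1/5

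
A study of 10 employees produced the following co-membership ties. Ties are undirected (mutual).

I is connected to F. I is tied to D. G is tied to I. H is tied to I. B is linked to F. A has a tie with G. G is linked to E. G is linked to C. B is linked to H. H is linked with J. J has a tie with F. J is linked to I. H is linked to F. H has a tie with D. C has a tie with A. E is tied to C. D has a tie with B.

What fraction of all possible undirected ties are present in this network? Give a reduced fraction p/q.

There are 17 edges and 10 nodes, so the maximum possible is C(10,2) = 45.
Density = 17/45.

17/45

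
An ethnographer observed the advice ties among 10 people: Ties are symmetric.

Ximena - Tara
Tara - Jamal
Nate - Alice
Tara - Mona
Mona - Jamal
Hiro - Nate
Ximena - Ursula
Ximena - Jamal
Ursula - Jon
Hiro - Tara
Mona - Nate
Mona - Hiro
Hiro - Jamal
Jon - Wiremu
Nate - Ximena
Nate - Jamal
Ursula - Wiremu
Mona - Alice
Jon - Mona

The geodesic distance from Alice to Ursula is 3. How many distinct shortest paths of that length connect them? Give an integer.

2

The shortest distance is 3. The length-3 paths are: Alice–Nate–Ximena–Ursula; Alice–Mona–Jon–Ursula.
That gives 2 distinct shortest paths.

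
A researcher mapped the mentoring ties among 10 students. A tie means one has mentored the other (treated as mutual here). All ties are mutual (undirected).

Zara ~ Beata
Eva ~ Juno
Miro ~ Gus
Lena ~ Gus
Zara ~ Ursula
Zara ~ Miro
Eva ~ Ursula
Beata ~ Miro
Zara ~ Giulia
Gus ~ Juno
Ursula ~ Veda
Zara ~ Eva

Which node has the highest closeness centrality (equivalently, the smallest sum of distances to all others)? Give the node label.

Zara

Farness (sum of distances to all others) for each node — Beata:19, Eva:16, Giulia:22, Gus:19, Juno:19, Lena:27, Miro:16, Ursula:18, Veda:26, Zara:14.
The smallest farness is 14, for Zara, so Zara has the highest closeness.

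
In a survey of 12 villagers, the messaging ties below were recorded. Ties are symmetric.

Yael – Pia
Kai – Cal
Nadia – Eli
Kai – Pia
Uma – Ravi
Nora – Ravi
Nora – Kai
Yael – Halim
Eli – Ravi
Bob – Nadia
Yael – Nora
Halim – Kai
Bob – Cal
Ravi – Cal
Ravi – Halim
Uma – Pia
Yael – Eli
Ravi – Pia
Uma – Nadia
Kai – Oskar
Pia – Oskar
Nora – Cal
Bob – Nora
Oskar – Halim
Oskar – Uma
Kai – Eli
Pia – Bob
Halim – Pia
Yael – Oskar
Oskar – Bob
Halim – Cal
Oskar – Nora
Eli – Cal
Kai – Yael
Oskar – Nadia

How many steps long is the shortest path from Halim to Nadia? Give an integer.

2

One shortest route is Halim – Oskar – Nadia, which uses 2 edges, and Halim and Nadia are not directly tied, so nothing shorter exists. So d(Halim,Nadia) = 2.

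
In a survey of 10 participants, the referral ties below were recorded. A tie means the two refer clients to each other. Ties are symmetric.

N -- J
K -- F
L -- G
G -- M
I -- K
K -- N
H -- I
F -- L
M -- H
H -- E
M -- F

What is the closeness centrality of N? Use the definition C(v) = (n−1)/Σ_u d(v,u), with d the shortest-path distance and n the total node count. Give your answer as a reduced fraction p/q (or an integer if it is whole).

Distances from N: E:4, F:2, G:4, H:3, I:2, J:1, K:1, L:3, M:3. Sum = 23.
n = 10, so closeness = 9/23.

9/23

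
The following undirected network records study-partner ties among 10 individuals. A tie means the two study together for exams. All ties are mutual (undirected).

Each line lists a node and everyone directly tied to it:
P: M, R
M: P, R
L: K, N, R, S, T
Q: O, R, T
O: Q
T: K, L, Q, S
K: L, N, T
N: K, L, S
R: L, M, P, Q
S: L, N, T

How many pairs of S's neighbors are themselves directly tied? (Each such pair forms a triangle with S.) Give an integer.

2

S's neighbors: L, N, and T.
Neighbor pairs that are themselves tied: S–L–N; S–L–T. Each forms one triangle with S, for 2 in total.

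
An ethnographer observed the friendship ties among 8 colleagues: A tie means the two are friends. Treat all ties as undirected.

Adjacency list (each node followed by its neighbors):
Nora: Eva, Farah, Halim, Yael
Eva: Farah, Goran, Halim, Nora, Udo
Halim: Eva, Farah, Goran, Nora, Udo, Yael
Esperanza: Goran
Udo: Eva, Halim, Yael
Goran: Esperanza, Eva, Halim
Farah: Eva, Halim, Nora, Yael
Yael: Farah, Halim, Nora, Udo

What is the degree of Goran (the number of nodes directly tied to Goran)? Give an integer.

3

Goran is directly tied to Esperanza, Eva, and Halim. That is 3 neighbors, so the degree of Goran is 3.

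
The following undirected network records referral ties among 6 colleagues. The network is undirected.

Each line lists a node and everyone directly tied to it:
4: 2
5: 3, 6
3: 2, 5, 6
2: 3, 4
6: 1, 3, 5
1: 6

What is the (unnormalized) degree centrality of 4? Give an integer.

4 is directly tied to 2. That is 1 neighbor, so the degree of 4 is 1.

1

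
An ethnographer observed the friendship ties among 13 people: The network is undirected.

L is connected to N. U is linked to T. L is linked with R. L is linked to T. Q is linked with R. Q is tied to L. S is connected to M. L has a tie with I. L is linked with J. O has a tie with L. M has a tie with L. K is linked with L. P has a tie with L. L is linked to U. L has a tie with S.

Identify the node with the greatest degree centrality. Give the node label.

L

Degrees — I:1, J:1, K:1, L:12, M:2, N:1, O:1, P:1, Q:2, R:2, S:2, T:2, U:2.
The maximum is 12, attained only by L.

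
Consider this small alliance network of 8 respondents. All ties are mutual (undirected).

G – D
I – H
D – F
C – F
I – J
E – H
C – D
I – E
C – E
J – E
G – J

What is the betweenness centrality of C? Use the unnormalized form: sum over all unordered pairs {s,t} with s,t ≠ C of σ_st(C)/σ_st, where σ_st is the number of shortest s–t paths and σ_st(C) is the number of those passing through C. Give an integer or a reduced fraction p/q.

6

Pairs whose geodesics pass through C — F–H: 1; F–E: 1; F–J: 1/2; F–I: 1; D–H: 1; D–E: 1; D–I: 1/2.
All other pairs contribute 0.
Summing the contributions gives betweenness(C) = 6.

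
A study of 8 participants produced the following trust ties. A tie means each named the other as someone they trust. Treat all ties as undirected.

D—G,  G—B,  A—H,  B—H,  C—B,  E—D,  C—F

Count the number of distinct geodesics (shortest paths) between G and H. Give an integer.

1

The shortest distance is 2, and the only length-2 path is G–B–H. So there is exactly 1 shortest path.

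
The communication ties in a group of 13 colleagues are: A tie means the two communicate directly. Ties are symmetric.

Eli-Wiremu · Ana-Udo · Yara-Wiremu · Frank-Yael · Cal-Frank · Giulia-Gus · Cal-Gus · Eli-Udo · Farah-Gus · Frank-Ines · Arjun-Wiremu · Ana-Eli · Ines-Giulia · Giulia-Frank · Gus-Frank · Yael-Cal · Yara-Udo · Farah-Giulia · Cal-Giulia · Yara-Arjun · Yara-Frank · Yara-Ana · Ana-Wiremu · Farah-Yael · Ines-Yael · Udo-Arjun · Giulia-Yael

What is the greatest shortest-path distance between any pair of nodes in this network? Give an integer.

5

Eccentricity of each node (its greatest distance to any other): Ana:4, Arjun:4, Cal:4, Eli:5, Farah:5, Frank:3, Giulia:4, Gus:4, Ines:4, Udo:4, Wiremu:4, Yael:4, Yara:3.
The maximum eccentricity is 5, realized for instance by the pair Eli–Farah via Eli – Wiremu – Yara – Frank – Yael – Farah. So the diameter is 5.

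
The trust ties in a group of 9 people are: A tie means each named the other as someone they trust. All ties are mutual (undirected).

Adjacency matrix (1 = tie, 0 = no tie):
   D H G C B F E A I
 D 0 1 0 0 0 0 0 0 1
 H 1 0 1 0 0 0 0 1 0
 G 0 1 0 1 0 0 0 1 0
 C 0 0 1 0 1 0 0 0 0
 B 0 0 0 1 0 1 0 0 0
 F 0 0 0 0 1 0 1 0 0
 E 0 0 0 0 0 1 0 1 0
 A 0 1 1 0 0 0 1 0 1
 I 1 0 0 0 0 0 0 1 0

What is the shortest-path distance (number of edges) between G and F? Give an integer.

3

One shortest route is G – C – B – F, which uses 3 edges, and at distance 2 from G we only reach {B, D, E, I}, which does not include F. So d(G,F) = 3.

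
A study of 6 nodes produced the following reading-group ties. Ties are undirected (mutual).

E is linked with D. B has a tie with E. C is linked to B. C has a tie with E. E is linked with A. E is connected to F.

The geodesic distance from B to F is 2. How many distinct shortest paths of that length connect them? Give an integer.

The shortest distance is 2, and the only length-2 path is B–E–F. So there is exactly 1 shortest path.

1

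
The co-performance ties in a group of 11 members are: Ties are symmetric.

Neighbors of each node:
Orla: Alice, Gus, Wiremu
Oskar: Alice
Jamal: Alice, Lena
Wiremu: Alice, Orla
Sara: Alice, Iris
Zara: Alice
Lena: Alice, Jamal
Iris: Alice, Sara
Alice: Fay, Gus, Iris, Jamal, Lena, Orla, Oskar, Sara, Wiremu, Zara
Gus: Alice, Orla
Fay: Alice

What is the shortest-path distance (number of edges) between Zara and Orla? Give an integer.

One shortest route is Zara – Alice – Orla, which uses 2 edges, and Zara and Orla are not directly tied, so nothing shorter exists. So d(Zara,Orla) = 2.

2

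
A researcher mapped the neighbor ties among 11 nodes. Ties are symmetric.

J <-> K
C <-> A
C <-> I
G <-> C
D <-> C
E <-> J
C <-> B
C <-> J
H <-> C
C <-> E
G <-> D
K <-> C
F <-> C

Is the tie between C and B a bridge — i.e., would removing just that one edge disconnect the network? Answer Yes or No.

Without the C–B edge there is no alternate route between C and B, so the network disconnects. It is a bridge.

Yes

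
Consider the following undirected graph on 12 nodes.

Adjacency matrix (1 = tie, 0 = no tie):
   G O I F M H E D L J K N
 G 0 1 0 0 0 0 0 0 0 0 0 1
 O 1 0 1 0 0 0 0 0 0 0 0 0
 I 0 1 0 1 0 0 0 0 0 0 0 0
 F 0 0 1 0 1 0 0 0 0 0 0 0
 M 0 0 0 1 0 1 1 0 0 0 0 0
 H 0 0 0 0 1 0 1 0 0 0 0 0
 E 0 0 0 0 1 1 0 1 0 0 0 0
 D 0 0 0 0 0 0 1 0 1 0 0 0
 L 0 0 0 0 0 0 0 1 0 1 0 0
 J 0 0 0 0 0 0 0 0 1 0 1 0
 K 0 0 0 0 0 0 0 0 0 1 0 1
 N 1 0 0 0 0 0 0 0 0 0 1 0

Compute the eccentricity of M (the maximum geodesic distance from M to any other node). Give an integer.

Distances from M: D:2, E:1, F:1, G:4, H:1, I:2, J:4, K:5, L:3, N:5, O:3.
The largest is 5 (to N and K), so the eccentricity of M is 5.

5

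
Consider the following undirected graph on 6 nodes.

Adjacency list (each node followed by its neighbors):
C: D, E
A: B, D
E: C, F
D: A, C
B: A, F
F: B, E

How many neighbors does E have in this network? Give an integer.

2

E is directly tied to C and F. That is 2 neighbors, so the degree of E is 2.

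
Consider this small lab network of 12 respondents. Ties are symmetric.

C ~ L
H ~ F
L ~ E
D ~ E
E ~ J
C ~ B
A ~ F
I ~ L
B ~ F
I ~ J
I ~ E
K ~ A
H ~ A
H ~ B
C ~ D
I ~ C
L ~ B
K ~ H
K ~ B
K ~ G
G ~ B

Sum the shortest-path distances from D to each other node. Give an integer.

26

Distances from D: A:4, B:2, C:1, E:1, F:3, G:3, H:3, I:2, J:2, K:3, L:2.
Sum = 4 + 2 + 1 + 1 + 3 + 3 + 3 + 2 + 2 + 3 + 2 = 26.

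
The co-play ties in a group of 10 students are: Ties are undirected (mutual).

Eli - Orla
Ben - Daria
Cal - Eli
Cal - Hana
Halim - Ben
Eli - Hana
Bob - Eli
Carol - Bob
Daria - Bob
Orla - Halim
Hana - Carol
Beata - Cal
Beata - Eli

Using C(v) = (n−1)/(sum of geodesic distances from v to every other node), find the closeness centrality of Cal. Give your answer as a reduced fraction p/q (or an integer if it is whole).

Distances from Cal: Beata:1, Ben:4, Bob:2, Carol:2, Daria:3, Eli:1, Halim:3, Hana:1, Orla:2. Sum = 19.
n = 10, so closeness = 9/19.

9/19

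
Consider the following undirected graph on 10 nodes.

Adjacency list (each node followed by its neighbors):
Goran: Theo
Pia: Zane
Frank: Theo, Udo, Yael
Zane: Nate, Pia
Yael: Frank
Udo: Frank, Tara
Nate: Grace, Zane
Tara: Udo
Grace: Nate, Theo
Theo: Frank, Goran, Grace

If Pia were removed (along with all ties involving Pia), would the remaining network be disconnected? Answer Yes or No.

No

Even without Pia, every remaining node can still reach every other (the residual graph is connected), so Pia is not a cut vertex.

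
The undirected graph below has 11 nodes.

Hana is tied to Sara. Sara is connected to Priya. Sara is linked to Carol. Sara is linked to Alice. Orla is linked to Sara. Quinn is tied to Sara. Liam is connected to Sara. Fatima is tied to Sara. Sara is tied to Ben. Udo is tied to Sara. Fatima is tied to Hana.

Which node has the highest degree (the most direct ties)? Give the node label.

Degrees — Alice:1, Ben:1, Carol:1, Fatima:2, Hana:2, Liam:1, Orla:1, Priya:1, Quinn:1, Sara:10, Udo:1.
The maximum is 10, attained only by Sara.

Sara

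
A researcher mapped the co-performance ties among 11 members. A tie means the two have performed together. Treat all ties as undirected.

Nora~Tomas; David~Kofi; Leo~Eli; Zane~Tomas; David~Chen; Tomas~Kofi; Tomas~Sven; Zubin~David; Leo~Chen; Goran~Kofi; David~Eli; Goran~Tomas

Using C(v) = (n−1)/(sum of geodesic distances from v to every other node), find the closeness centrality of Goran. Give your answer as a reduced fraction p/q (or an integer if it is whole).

10/23

Distances from Goran: Chen:3, David:2, Eli:3, Kofi:1, Leo:4, Nora:2, Sven:2, Tomas:1, Zane:2, Zubin:3. Sum = 23.
n = 11, so closeness = 10/23.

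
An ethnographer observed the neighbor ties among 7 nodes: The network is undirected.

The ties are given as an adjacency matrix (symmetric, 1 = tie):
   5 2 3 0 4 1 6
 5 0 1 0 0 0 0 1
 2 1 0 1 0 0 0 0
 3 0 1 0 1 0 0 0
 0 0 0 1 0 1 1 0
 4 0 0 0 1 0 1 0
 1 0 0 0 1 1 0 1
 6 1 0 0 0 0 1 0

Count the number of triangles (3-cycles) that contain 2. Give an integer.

0

2's neighbors are 3 and 5, but none of them are tied to each other, so no triangle contains 2.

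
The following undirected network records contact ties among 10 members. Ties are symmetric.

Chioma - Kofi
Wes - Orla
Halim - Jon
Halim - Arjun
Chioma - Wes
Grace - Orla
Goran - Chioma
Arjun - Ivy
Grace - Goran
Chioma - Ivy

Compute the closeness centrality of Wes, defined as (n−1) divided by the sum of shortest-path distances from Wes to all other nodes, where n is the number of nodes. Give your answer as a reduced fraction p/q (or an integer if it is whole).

9/22

Distances from Wes: Arjun:3, Chioma:1, Goran:2, Grace:2, Halim:4, Ivy:2, Jon:5, Kofi:2, Orla:1. Sum = 22.
n = 10, so closeness = 9/22.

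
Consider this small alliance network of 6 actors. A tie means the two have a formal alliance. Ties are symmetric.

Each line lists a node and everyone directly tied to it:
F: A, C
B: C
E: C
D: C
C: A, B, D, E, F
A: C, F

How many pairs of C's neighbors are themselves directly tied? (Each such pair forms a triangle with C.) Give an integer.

C's neighbors: A, B, D, E, and F.
Neighbor pairs that are themselves tied: C–A–F. Each forms one triangle with C, for 1 in total.

1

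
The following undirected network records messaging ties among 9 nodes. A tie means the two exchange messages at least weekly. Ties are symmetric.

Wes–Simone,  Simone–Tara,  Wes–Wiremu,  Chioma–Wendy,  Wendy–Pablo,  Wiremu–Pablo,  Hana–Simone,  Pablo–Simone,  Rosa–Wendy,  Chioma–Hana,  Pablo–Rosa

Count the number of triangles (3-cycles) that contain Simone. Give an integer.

0

Simone's neighbors are Hana, Pablo, Tara, and Wes, but none of them are tied to each other, so no triangle contains Simone.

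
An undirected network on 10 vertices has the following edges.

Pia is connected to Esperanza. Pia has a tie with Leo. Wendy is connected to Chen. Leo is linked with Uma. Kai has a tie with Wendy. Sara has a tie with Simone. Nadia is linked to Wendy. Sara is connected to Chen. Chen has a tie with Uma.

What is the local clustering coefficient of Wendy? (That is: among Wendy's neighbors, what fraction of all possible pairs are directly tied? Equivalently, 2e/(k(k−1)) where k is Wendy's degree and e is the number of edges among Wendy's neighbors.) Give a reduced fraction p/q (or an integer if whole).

Wendy's neighbors: Chen, Kai, and Nadia (k = 3).
Possible neighbor pairs: C(3,2) = 3. Edges among them: none → e = 0.
Clustering(Wendy) = 0/3 = 0.

0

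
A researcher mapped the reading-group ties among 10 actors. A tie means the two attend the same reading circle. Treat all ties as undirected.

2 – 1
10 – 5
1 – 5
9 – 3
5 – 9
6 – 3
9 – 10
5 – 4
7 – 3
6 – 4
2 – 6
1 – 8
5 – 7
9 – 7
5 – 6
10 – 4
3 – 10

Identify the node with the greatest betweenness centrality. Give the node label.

5

Unnormalized betweenness of each node: 1:113/12, 2:7/5, 3:31/12, 4:7/12, 5:78/5, 6:92/15, 7:13/20, 8:0, 9:59/60, 10:33/20.
5 has the largest value, 78/5, making it the main broker — the node through which the most shortest paths run.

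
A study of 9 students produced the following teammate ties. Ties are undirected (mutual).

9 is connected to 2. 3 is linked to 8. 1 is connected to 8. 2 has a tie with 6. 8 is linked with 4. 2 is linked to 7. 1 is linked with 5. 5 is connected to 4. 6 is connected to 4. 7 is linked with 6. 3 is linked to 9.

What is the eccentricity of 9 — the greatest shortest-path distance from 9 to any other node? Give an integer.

Distances from 9: 1:3, 2:1, 3:1, 4:3, 5:4, 6:2, 7:2, 8:2.
The largest is 4 (to 5), so the eccentricity of 9 is 4.

4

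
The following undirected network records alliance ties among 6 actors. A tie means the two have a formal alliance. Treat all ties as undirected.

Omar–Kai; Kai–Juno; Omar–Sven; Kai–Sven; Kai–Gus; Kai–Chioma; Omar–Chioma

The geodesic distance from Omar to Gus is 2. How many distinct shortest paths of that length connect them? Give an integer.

The shortest distance is 2, and the only length-2 path is Omar–Kai–Gus. So there is exactly 1 shortest path.

1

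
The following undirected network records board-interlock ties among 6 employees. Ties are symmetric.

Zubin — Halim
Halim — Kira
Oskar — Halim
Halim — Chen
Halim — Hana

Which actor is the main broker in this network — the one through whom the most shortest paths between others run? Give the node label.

Unnormalized betweenness of each node: Chen:0, Halim:10, Hana:0, Kira:0, Oskar:0, Zubin:0.
Halim has the largest value, 10, making it the main broker — the node through which the most shortest paths run.

Halim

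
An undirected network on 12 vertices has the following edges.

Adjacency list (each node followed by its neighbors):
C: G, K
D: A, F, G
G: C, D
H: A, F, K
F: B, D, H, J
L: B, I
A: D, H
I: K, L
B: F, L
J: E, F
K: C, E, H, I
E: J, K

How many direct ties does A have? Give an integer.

2

A is directly tied to D and H. That is 2 neighbors, so the degree of A is 2.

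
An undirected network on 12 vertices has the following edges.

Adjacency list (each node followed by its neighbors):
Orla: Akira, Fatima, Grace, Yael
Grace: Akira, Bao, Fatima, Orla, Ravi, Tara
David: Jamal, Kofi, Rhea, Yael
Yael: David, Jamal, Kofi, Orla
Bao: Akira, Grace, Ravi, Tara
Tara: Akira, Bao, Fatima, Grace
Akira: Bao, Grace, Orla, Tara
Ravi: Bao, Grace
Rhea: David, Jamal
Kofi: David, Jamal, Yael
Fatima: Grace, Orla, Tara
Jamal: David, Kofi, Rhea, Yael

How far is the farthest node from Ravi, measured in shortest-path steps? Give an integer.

5

Distances from Ravi: Akira:2, Bao:1, David:4, Fatima:2, Grace:1, Jamal:4, Kofi:4, Orla:2, Rhea:5, Tara:2, Yael:3.
The largest is 5 (to Rhea), so the eccentricity of Ravi is 5.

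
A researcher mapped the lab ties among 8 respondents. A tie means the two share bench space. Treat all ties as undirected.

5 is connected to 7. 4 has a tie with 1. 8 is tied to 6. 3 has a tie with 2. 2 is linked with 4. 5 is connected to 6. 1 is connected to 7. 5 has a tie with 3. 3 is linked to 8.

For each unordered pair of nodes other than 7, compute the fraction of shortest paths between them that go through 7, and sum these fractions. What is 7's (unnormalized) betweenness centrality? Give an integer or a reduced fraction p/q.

Pairs whose geodesics pass through 7 — 4–5: 1/2; 4–6: 1/3; 1–5: 1; 1–6: 1; 1–8: 2/3; 1–3: 1/2.
All other pairs contribute 0.
Summing the contributions gives betweenness(7) = 4.

4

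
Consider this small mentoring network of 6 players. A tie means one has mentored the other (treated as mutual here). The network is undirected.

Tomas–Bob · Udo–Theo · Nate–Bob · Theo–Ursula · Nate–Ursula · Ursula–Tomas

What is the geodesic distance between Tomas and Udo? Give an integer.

One shortest route is Tomas – Ursula – Theo – Udo, which uses 3 edges, and at distance 2 from Tomas we only reach {Nate, Theo}, which does not include Udo. So d(Tomas,Udo) = 3.

3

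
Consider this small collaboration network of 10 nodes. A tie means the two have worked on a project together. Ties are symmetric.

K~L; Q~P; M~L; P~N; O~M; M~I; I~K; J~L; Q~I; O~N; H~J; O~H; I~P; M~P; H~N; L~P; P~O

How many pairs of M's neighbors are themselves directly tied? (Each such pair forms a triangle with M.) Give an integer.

3

M's neighbors: I, L, O, and P.
Neighbor pairs that are themselves tied: M–I–P; M–L–P; M–O–P. Each forms one triangle with M, for 3 in total.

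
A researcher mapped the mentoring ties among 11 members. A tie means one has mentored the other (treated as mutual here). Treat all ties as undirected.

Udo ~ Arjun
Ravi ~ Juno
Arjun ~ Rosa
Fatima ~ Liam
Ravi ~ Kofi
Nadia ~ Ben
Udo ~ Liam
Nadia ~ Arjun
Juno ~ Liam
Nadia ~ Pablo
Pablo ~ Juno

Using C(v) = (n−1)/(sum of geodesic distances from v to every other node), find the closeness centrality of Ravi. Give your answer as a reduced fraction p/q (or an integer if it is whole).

Distances from Ravi: Arjun:4, Ben:4, Fatima:3, Juno:1, Kofi:1, Liam:2, Nadia:3, Pablo:2, Rosa:5, Udo:3. Sum = 28.
n = 11, so closeness = 10/28 = 5/14.

5/14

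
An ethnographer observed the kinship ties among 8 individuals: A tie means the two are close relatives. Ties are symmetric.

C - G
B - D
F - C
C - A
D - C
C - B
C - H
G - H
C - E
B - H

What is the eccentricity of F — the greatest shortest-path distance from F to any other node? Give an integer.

2

Distances from F: A:2, B:2, C:1, D:2, E:2, G:2, H:2.
The largest is 2 (to A, E, G, H, D, and B), so the eccentricity of F is 2.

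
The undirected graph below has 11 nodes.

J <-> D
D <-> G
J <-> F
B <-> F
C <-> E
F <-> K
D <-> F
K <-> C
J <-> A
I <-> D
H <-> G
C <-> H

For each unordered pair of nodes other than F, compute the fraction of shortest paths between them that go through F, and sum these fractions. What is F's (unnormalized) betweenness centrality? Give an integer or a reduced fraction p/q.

Pairs whose geodesics pass through F — C–B: 1; C–I: 1/2; C–D: 1/2; C–A: 1; C–J: 1; B–I: 1; B–K: 1; B–H: 2/2; B–E: 1; B–D: 1; B–G: 1; B–A: 1; B–J: 1; I–K: 1 … (+8 more pairs).
All other pairs contribute 0.
Summing the contributions gives betweenness(F) = 39/2.

39/2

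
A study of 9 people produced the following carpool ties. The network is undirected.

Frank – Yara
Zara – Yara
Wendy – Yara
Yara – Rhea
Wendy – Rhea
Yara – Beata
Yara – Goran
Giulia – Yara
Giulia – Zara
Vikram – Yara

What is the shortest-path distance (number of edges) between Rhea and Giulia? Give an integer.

One shortest route is Rhea – Yara – Giulia, which uses 2 edges, and Rhea and Giulia are not directly tied, so nothing shorter exists. So d(Rhea,Giulia) = 2.

2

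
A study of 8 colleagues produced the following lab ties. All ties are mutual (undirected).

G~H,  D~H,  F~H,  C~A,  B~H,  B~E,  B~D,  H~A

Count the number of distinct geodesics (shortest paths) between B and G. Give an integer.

The shortest distance is 2, and the only length-2 path is B–H–G. So there is exactly 1 shortest path.

1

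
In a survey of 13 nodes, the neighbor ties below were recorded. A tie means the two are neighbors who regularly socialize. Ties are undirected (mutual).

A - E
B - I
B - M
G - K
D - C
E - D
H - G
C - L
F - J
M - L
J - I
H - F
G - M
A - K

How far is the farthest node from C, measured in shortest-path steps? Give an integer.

5

Distances from C: A:3, B:3, D:1, E:2, F:5, G:3, H:4, I:4, J:5, K:4, L:1, M:2.
The largest is 5 (to J and F), so the eccentricity of C is 5.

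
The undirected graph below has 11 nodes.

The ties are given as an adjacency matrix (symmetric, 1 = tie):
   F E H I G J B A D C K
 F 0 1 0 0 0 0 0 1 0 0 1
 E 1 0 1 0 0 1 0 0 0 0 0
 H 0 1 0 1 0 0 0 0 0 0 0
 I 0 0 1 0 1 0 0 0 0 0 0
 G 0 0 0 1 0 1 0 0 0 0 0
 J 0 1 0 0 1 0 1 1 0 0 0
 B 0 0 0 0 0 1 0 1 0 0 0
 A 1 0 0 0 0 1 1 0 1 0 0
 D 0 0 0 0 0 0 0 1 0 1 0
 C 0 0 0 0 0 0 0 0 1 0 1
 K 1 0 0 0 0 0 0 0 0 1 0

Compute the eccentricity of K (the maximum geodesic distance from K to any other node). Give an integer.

4

Distances from K: A:2, B:3, C:1, D:2, E:2, F:1, G:4, H:3, I:4, J:3.
The largest is 4 (to I and G), so the eccentricity of K is 4.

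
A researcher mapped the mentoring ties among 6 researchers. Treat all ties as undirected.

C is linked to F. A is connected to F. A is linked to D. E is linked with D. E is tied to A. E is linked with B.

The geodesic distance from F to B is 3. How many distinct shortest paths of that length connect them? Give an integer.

The shortest distance is 3, and the only length-3 path is F–A–E–B. So there is exactly 1 shortest path.

1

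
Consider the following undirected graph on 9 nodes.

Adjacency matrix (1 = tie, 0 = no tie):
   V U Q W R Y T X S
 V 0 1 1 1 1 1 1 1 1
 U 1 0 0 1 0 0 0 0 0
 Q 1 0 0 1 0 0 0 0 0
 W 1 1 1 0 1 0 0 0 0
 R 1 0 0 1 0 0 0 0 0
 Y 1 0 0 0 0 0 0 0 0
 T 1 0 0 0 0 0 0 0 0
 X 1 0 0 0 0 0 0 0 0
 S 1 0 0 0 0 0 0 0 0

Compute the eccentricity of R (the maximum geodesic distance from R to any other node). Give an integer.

Distances from R: Q:2, S:2, T:2, U:2, V:1, W:1, X:2, Y:2.
The largest is 2 (to U, Q, Y, T, X, and S), so the eccentricity of R is 2.

2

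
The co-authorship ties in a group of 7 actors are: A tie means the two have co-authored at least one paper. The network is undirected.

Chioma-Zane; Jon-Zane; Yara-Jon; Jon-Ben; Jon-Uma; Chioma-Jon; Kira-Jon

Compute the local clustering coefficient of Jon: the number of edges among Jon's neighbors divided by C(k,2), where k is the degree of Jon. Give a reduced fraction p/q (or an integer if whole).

1/15

Jon's neighbors: Ben, Chioma, Kira, Uma, Yara, and Zane (k = 6).
Possible neighbor pairs: C(6,2) = 15. Edges among them: Chioma–Zane → e = 1.
Clustering(Jon) = 1/15.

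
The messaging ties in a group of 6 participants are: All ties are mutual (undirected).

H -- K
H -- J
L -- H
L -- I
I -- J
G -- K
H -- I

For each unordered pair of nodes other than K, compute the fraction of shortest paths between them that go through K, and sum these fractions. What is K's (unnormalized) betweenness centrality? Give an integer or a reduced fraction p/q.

4

Pairs whose geodesics pass through K — J–G: 1; H–G: 1; L–G: 1; I–G: 1.
All other pairs contribute 0.
Summing the contributions gives betweenness(K) = 4.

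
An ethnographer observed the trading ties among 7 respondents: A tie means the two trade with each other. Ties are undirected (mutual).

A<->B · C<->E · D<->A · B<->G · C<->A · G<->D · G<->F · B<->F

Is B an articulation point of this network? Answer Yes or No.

Even without B, every remaining node can still reach every other (the residual graph is connected), so B is not a cut vertex.

No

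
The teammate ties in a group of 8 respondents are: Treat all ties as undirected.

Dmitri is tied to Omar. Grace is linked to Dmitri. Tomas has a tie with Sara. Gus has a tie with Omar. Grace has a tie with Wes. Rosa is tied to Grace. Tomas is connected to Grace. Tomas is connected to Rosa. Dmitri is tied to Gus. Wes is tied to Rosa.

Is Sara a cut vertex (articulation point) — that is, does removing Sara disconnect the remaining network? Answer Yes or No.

No

Even without Sara, every remaining node can still reach every other (the residual graph is connected), so Sara is not a cut vertex.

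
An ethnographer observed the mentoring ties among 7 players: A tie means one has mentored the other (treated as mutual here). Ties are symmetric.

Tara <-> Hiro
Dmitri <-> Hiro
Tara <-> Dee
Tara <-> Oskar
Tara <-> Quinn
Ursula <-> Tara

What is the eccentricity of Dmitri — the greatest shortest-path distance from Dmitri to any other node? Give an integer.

3

Distances from Dmitri: Dee:3, Hiro:1, Oskar:3, Quinn:3, Tara:2, Ursula:3.
The largest is 3 (to Oskar, Dee, Quinn, and Ursula), so the eccentricity of Dmitri is 3.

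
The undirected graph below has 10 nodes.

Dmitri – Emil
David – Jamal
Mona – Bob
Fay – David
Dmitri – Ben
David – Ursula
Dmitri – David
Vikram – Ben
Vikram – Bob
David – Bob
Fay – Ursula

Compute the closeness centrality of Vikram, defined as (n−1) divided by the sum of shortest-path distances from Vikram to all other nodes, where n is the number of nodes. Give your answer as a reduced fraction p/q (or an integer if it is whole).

9/20

Distances from Vikram: Ben:1, Bob:1, David:2, Dmitri:2, Emil:3, Fay:3, Jamal:3, Mona:2, Ursula:3. Sum = 20.
n = 10, so closeness = 9/20.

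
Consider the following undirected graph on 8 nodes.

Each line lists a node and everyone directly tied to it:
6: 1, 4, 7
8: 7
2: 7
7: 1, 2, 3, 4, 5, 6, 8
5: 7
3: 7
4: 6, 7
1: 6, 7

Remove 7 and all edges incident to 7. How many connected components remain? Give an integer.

Without 7, the remaining ties split the others into: {3}; {8}; {1, 4, 6}; {2}; {5}.
That's 5 separate components.

5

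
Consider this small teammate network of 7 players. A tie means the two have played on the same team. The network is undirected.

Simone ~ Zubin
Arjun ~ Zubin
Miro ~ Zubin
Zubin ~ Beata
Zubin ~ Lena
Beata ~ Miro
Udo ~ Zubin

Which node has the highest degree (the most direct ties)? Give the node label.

Zubin

Degrees — Arjun:1, Beata:2, Lena:1, Miro:2, Simone:1, Udo:1, Zubin:6.
The maximum is 6, attained only by Zubin.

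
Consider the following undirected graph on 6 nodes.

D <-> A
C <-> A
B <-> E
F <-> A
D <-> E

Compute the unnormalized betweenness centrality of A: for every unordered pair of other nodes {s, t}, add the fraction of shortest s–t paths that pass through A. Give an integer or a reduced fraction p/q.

7

Pairs whose geodesics pass through A — D–F: 1; D–C: 1; B–F: 1; B–C: 1; E–F: 1; E–C: 1; F–C: 1.
All other pairs contribute 0.
Summing the contributions gives betweenness(A) = 7.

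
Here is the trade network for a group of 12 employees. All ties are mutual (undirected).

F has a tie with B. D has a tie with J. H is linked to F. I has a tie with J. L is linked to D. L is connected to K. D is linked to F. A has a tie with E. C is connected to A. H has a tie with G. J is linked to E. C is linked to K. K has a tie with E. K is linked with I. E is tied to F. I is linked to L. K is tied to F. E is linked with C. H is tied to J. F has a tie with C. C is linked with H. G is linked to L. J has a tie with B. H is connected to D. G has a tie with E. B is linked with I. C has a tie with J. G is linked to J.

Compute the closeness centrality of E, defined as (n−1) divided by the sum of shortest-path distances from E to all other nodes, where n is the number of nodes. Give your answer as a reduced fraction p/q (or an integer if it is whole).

Distances from E: A:1, B:2, C:1, D:2, F:1, G:1, H:2, I:2, J:1, K:1, L:2. Sum = 16.
n = 12, so closeness = 11/16.

11/16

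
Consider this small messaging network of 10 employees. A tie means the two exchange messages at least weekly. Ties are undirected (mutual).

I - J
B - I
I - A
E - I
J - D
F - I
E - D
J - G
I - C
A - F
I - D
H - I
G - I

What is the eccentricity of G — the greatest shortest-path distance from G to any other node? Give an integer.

2

Distances from G: A:2, B:2, C:2, D:2, E:2, F:2, H:2, I:1, J:1.
The largest is 2 (to H, E, B, D, F, C, and A), so the eccentricity of G is 2.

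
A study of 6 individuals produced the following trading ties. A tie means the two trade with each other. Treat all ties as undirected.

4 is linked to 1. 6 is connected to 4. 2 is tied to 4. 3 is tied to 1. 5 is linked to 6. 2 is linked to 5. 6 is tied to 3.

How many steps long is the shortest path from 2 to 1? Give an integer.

2

One shortest route is 2 – 4 – 1, which uses 2 edges, and 2 and 1 are not directly tied, so nothing shorter exists. So d(2,1) = 2.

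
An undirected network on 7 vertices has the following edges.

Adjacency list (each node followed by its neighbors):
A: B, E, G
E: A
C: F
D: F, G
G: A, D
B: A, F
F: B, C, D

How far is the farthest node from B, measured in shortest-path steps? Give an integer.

Distances from B: A:1, C:2, D:2, E:2, F:1, G:2.
The largest is 2 (to D, C, G, and E), so the eccentricity of B is 2.

2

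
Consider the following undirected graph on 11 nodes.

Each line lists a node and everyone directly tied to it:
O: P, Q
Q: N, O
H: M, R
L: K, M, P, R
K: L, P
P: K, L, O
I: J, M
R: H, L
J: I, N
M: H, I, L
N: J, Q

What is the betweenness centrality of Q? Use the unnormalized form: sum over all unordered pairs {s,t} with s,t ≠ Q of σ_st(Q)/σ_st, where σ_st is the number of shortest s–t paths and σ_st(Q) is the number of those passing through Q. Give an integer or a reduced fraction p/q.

35/6

Pairs whose geodesics pass through Q — P–J: 1/2; P–N: 1; K–N: 1; L–N: 1/2; R–N: 1/3; I–O: 1/2; J–O: 1; N–O: 1.
All other pairs contribute 0.
Summing the contributions gives betweenness(Q) = 35/6.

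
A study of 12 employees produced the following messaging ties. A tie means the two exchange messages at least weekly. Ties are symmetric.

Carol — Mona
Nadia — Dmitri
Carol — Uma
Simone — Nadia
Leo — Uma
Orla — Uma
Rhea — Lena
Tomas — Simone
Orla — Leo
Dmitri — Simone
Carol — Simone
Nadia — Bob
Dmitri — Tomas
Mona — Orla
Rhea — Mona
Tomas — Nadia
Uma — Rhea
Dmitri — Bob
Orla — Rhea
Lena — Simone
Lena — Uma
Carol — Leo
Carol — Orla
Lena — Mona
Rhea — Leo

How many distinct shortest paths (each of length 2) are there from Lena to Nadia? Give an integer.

The shortest distance is 2, and the only length-2 path is Lena–Simone–Nadia. So there is exactly 1 shortest path.

1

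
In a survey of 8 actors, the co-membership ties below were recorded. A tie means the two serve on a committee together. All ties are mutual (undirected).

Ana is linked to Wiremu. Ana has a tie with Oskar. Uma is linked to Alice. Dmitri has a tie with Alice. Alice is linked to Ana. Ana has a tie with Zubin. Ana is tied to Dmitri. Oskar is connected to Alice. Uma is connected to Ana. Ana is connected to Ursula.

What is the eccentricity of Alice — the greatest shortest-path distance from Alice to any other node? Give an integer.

Distances from Alice: Ana:1, Dmitri:1, Oskar:1, Uma:1, Ursula:2, Wiremu:2, Zubin:2.
The largest is 2 (to Zubin, Ursula, and Wiremu), so the eccentricity of Alice is 2.

2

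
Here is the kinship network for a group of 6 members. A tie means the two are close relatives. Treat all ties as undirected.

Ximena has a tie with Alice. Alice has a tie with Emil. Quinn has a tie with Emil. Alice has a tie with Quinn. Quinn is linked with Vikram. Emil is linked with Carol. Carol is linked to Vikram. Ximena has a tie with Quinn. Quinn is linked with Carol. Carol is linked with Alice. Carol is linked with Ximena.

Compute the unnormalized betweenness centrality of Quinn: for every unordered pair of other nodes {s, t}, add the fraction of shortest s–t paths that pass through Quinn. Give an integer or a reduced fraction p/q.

11/6

Pairs whose geodesics pass through Quinn — Vikram–Alice: 1/2; Vikram–Emil: 1/2; Vikram–Ximena: 1/2; Emil–Ximena: 1/3.
All other pairs contribute 0.
Summing the contributions gives betweenness(Quinn) = 11/6.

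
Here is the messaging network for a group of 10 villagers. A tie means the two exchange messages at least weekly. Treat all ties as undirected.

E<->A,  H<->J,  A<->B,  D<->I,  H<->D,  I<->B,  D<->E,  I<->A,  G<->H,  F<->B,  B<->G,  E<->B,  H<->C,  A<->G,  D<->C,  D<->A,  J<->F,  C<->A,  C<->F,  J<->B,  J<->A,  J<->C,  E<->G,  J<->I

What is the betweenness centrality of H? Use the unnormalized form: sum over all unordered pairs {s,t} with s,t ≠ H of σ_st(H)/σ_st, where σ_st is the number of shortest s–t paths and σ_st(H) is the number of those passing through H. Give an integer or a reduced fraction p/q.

17/12

Pairs whose geodesics pass through H — G–J: 1/3; G–D: 1/3; G–C: 1/2; J–D: 1/4.
All other pairs contribute 0.
Summing the contributions gives betweenness(H) = 17/12.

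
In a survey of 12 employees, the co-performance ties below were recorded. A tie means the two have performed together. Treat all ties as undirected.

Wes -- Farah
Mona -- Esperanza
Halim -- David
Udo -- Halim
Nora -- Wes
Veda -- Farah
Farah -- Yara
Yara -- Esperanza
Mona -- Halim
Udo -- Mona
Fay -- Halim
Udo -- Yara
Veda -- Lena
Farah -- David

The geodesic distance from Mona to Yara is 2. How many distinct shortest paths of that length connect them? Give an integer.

The shortest distance is 2. The length-2 paths are: Mona–Esperanza–Yara; Mona–Udo–Yara.
That gives 2 distinct shortest paths.

2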